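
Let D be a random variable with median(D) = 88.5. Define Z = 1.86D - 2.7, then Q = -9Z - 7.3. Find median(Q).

median(Z) = 1.86·88.5 + (-2.7) = 161.91.
median(Q) = (-9)·161.91 + (-7.3) = -1464.49.

median(Q) = -1464.49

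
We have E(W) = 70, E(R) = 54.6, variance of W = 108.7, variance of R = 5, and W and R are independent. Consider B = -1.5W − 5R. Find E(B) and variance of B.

E(B) = -378, variance of B = 369.575

E(B) = (-1.5)·E(W) + (-5)·E(R) = (-1.5)·70 + (-5)·54.6 = -378.
variance of B = a²·variance of W + b²·variance of R + 2ab·Cov(W, R) with a = -1.5, b = -5.
Independence gives Cov(W, R) = 0.
= (-1.5)²·108.7 + (-5)²·5 + 2·(-1.5)·(-5)·0
= 244.575 + 125 + 0 = 369.575.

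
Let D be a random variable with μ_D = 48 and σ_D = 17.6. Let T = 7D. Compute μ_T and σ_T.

μ_T = 336, σ_T = 123.2

T = 7D is linear with a = 7, b = 0.
μ_T = a·μ_D + b = 7·48 = 336.
σ_T = |a|·σ_D = |7|·17.6 = 123.2.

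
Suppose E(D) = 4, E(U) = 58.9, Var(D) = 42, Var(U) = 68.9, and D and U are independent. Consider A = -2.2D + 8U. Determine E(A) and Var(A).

E(A) = (-2.2)·E(D) + 8·E(U) = (-2.2)·4 + 8·58.9 = 462.4.
Var(A) = a²·Var(D) + b²·Var(U) + 2ab·covariance of D and U with a = -2.2, b = 8.
Independence gives covariance of D and U = 0.
= (-2.2)²·42 + 8²·68.9 + 2·(-2.2)·8·0
= 203.28 + 4409.6 + 0 = 4612.88.

E(A) = 462.4, Var(A) = 4612.88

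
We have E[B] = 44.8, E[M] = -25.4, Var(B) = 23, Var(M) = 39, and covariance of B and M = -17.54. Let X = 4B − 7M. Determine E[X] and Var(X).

E[X] = 357, Var(X) = 3261.24

E[X] = 4·E[B] + (-7)·E[M] = 4·44.8 + (-7)·(-25.4) = 357.
Var(X) = a²·Var(B) + b²·Var(M) + 2ab·covariance of B and M with a = 4, b = -7.
= 4²·23 + (-7)²·39 + 2·4·(-7)·(-17.54)
= 368 + 1911 + 982.24 = 3261.24.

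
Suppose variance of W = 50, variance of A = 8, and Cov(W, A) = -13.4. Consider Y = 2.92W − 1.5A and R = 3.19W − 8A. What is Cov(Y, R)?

By bilinearity, Cov(Y, R) = ac·variance of W + bd·variance of A + (ad+bc)·Cov(W, A), with a=2.92, b=-1.5, c=3.19, d=-8.
ac·variance of W = 2.92·3.19·50 = 465.74
bd·variance of A = (-1.5)·(-8)·8 = 96
(ad+bc)·Cov(W, A) = (-28.145)·(-13.4) = 377.143
Cov(Y, R) = 465.74 + 96 + 377.143 = 938.883.

Cov(Y, R) = 938.883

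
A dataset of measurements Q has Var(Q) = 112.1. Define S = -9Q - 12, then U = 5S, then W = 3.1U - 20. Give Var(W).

Var(W) = 2181494.025

Var(S) = (-9)²·112.1 = 9080.1.
Var(U) = 5²·9080.1 = 227002.5.
Var(W) = 3.1²·227002.5 = 2181494.025.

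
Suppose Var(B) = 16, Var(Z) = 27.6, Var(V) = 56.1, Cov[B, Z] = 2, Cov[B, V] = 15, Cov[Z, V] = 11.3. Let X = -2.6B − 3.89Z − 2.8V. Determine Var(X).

Var(X) = a²·Var(B) + b²·Var(Z) + c²·Var(V) + 2ab·Cov[B, Z] + 2ac·Cov[B, V] + 2bc·Cov[Z, V], with a = -2.6, b = -3.89, c = -2.8.
= 108.16 + 417.64596 + 439.824 + 40.456 + 218.4 + 246.1592
= 1470.64516.

Var(X) = 1470.64516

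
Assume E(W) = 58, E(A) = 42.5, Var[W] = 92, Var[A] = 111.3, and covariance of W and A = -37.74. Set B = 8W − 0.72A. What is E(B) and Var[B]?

E(B) = 8·E(W) + (-0.72)·E(A) = 8·58 + (-0.72)·42.5 = 433.4.
Var[B] = a²·Var[W] + b²·Var[A] + 2ab·covariance of W and A with a = 8, b = -0.72.
= 8²·92 + (-0.72)²·111.3 + 2·8·(-0.72)·(-37.74)
= 5888 + 57.69792 + 434.7648 = 6380.46272.

E(B) = 433.4, Var[B] = 6380.46272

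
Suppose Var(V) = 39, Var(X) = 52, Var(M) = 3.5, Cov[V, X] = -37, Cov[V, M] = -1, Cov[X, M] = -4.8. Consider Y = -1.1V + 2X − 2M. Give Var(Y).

Var(Y) = 465.99

Var(Y) = a²·Var(V) + b²·Var(X) + c²·Var(M) + 2ab·Cov[V, X] + 2ac·Cov[V, M] + 2bc·Cov[X, M], with a = -1.1, b = 2, c = -2.
= 47.19 + 208 + 14 + 162.8 + (-4.4) + 38.4
= 465.99.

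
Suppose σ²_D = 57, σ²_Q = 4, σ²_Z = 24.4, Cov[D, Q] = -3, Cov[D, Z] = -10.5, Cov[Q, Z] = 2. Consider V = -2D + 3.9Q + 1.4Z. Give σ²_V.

σ²_V = a²·σ²_D + b²·σ²_Q + c²·σ²_Z + 2ab·Cov[D, Q] + 2ac·Cov[D, Z] + 2bc·Cov[Q, Z], with a = -2, b = 3.9, c = 1.4.
= 228 + 60.84 + 47.824 + 46.8 + 58.8 + 21.84
= 464.104.

σ²_V = 464.104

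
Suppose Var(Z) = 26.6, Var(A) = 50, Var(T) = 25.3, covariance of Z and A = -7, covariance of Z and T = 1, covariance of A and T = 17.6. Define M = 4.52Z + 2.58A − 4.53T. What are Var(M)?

Var(M) = 779.83733

Var(M) = a²·Var(Z) + b²·Var(A) + c²·Var(T) + 2ab·covariance of Z and A + 2ac·covariance of Z and T + 2bc·covariance of A and T, with a = 4.52, b = 2.58, c = -4.53.
= 543.44864 + 332.82 + 519.17877 + (-163.2624) + (-40.9512) + (-411.39648)
= 779.83733.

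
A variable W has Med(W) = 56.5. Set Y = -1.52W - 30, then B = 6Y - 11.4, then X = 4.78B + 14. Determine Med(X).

Med(Y) = (-1.52)·56.5 + (-30) = -115.88.
Med(B) = 6·(-115.88) + (-11.4) = -706.68.
Med(X) = 4.78·(-706.68) + 14 = -3363.9304.

Med(X) = -3363.9304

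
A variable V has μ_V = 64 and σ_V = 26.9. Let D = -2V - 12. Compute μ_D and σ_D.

D = -2V - 12 is linear with a = -2, b = -12.
μ_D = a·μ_V + b = (-2)·64 + (-12) = -140.
σ_D = |a|·σ_V = |-2|·26.9 = 53.8.

μ_D = -140, σ_D = 53.8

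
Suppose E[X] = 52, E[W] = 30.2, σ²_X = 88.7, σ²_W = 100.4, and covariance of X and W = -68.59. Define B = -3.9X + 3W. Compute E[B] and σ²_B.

E[B] = (-3.9)·E[X] + 3·E[W] = (-3.9)·52 + 3·30.2 = -112.2.
σ²_B = a²·σ²_X + b²·σ²_W + 2ab·covariance of X and W with a = -3.9, b = 3.
= (-3.9)²·88.7 + 3²·100.4 + 2·(-3.9)·3·(-68.59)
= 1349.127 + 903.6 + 1605.006 = 3857.733.

E[B] = -112.2, σ²_B = 3857.733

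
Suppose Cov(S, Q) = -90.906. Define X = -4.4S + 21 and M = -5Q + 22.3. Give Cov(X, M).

Cov(X, M) = a·c·Cov(S, Q) = (-4.4)·(-5)·(-90.906) = -1999.932. Additive constants drop out.

Cov(X, M) = -1999.932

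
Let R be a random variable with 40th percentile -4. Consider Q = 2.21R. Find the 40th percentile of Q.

Since a = 2.21 > 0 the transformation is increasing, so the 40th percentile of Q = a·(P_{40} of R) + b = 2.21·(-4) = -8.84.

40th percentile of Q = -8.84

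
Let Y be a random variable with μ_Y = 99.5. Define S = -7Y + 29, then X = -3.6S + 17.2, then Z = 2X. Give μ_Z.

μ_Z = 4840.4

μ_S = (-7)·99.5 + 29 = -667.5.
μ_X = (-3.6)·(-667.5) + 17.2 = 2420.2.
μ_Z = 2·2420.2 = 4840.4.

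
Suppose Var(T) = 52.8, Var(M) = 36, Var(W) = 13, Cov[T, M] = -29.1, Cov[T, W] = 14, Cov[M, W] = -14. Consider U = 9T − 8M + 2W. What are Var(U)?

Var(U) = 11775.2

Var(U) = a²·Var(T) + b²·Var(M) + c²·Var(W) + 2ab·Cov[T, M] + 2ac·Cov[T, W] + 2bc·Cov[M, W], with a = 9, b = -8, c = 2.
= 4276.8 + 2304 + 52 + 4190.4 + 504 + 448
= 11775.2.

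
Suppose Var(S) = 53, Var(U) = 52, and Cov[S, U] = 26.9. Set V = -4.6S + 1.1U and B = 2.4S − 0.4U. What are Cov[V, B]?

Cov[V, B] = -487.488

By bilinearity, Cov[V, B] = ac·Var(S) + bd·Var(U) + (ad+bc)·Cov[S, U], with a=-4.6, b=1.1, c=2.4, d=-0.4.
ac·Var(S) = (-4.6)·2.4·53 = -585.12
bd·Var(U) = 1.1·(-0.4)·52 = -22.88
(ad+bc)·Cov[S, U] = (4.48)·26.9 = 120.512
Cov[V, B] = -585.12 + (-22.88) + 120.512 = -487.488.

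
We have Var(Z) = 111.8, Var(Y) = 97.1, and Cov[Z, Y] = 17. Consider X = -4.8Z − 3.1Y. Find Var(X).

Var(X) = a²·Var(Z) + b²·Var(Y) + 2ab·Cov[Z, Y] with a = -4.8, b = -3.1.
= (-4.8)²·111.8 + (-3.1)²·97.1 + 2·(-4.8)·(-3.1)·17
= 2575.872 + 933.131 + 505.92 = 4014.923.

Var(X) = 4014.923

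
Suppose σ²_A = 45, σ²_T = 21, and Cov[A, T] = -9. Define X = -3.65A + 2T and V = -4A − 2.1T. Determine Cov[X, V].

Cov[X, V] = 571.815

By bilinearity, Cov[X, V] = ac·σ²_A + bd·σ²_T + (ad+bc)·Cov[A, T], with a=-3.65, b=2, c=-4, d=-2.1.
ac·σ²_A = (-3.65)·(-4)·45 = 657
bd·σ²_T = 2·(-2.1)·21 = -88.2
(ad+bc)·Cov[A, T] = (-0.335)·(-9) = 3.015
Cov[X, V] = 657 + (-88.2) + 3.015 = 571.815.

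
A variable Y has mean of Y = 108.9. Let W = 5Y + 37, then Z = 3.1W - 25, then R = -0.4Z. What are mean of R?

mean of R = -711.06

mean of W = 5·108.9 + 37 = 581.5.
mean of Z = 3.1·581.5 + (-25) = 1777.65.
mean of R = (-0.4)·1777.65 = -711.06.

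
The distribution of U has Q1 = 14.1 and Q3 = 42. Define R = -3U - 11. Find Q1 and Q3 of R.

a = -3 < 0 reverses order: Q1(R) comes from Q3(U), Q3(R) from Q1(U).
Q1(R) = (-3)·42 + (-11) = -137; Q3(R) = (-3)·14.1 + (-11) = -53.3.

Q1(R) = -137, Q3(R) = -53.3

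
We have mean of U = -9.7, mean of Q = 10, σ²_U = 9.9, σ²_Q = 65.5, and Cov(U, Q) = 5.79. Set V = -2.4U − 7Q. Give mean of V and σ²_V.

mean of V = -46.72, σ²_V = 3461.068

mean of V = (-2.4)·mean of U + (-7)·mean of Q = (-2.4)·(-9.7) + (-7)·10 = -46.72.
σ²_V = a²·σ²_U + b²·σ²_Q + 2ab·Cov(U, Q) with a = -2.4, b = -7.
= (-2.4)²·9.9 + (-7)²·65.5 + 2·(-2.4)·(-7)·5.79
= 57.024 + 3209.5 + 194.544 = 3461.068.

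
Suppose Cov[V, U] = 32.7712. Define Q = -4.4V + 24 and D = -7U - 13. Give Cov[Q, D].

Cov[Q, D] = 1009.35296

Cov[Q, D] = a·c·Cov[V, U] = (-4.4)·(-7)·32.7712 = 1009.35296. Additive constants drop out.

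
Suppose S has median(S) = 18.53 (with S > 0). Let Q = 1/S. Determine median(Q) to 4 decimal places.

median(Q) = 0.054

1/S is monotone on this domain, so median(Q) = 1/(18.53) ≈ 0.054.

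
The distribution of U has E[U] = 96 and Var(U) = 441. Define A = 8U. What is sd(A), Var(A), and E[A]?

A = 8U is linear with a = 8, b = 0.
sd(U) = √441 = 21.
sd(A) = |a|·sd(U) = |8|·21 = 168.
Var(A) = a²·Var(U) = 8²·441 = 28224.
E[A] = a·E[U] + b = 8·96 = 768.

sd(A) = 168, Var(A) = 28224, E[A] = 768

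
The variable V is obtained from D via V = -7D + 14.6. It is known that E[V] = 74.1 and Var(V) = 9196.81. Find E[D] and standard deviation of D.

E[D] = -8.5, standard deviation of D = 13.7

From V = -7D + 14.6: E[V] = a·E[D] + b, so E[D] = (E[V] − b)/a = (74.1 − 14.6)/(-7) = -8.5.
standard deviation of V = √9196.81 = 95.9.
standard deviation of V = |a|·standard deviation of D, so standard deviation of D = 95.9/|-7| = 13.7.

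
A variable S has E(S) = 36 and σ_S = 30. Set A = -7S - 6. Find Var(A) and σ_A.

A = -7S - 6 is linear with a = -7, b = -6.
Var(S) = 30² = 900.
Var(A) = a²·Var(S) = (-7)²·900 = 44100 (the additive constant -6 does not affect variance).
σ_A = |a|·σ_S = |-7|·30 = 210.

Var(A) = 44100, σ_A = 210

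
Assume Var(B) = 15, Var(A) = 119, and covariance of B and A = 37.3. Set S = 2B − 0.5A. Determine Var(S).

Var(S) = a²·Var(B) + b²·Var(A) + 2ab·covariance of B and A with a = 2, b = -0.5.
= 2²·15 + (-0.5)²·119 + 2·2·(-0.5)·37.3
= 60 + 29.75 + (-74.6) = 15.15.

Var(S) = 15.15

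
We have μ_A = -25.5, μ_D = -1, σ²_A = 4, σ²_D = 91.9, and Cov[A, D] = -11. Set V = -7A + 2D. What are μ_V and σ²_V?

μ_V = 176.5, σ²_V = 871.6

μ_V = (-7)·μ_A + 2·μ_D = (-7)·(-25.5) + 2·(-1) = 176.5.
σ²_V = a²·σ²_A + b²·σ²_D + 2ab·Cov[A, D] with a = -7, b = 2.
= (-7)²·4 + 2²·91.9 + 2·(-7)·2·(-11)
= 196 + 367.6 + 308 = 871.6.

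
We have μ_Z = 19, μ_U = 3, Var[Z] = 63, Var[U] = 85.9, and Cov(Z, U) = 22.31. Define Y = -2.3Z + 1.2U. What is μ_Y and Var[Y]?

μ_Y = -40.1, Var[Y] = 333.8148

μ_Y = (-2.3)·μ_Z + 1.2·μ_U = (-2.3)·19 + 1.2·3 = -40.1.
Var[Y] = a²·Var[Z] + b²·Var[U] + 2ab·Cov(Z, U) with a = -2.3, b = 1.2.
= (-2.3)²·63 + 1.2²·85.9 + 2·(-2.3)·1.2·22.31
= 333.27 + 123.696 + (-123.1512) = 333.8148.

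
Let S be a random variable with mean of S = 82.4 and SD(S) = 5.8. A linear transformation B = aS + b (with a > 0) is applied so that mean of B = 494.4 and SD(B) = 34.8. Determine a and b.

a = 6, b = 0

SD(B) = a·SD(S) (a > 0), so a = 34.8/5.8 = 6.
mean of B = a·mean of S + b, so b = 494.4 − 6·82.4 = 0.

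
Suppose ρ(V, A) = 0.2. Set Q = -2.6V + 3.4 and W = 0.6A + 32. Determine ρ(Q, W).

Linear rescalings preserve |correlation|; the slopes -2.6 and 0.6 have opposite signs, so the correlation flips sign: ρ(Q, W) = −ρ(V, A) = -0.2.

ρ(Q, W) = -0.2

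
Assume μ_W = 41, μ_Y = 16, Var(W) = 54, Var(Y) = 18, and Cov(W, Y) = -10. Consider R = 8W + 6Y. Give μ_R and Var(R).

μ_R = 8·μ_W + 6·μ_Y = 8·41 + 6·16 = 424.
Var(R) = a²·Var(W) + b²·Var(Y) + 2ab·Cov(W, Y) with a = 8, b = 6.
= 8²·54 + 6²·18 + 2·8·6·(-10)
= 3456 + 648 + (-960) = 3144.

μ_R = 424, Var(R) = 3144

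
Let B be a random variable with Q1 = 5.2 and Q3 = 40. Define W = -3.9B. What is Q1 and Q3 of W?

Q1(W) = -156, Q3(W) = -20.28

a = -3.9 < 0 reverses order: Q1(W) comes from Q3(B), Q3(W) from Q1(B).
Q1(W) = (-3.9)·40 = -156; Q3(W) = (-3.9)·5.2 = -20.28.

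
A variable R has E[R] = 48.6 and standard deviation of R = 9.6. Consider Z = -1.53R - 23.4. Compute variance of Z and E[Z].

variance of Z = 215.737344, E[Z] = -97.758

Z = -1.53R - 23.4 is linear with a = -1.53, b = -23.4.
variance of R = 9.6² = 92.16.
variance of Z = a²·variance of R = (-1.53)²·92.16 = 215.737344 (the additive constant -23.4 does not affect variance).
E[Z] = a·E[R] + b = (-1.53)·48.6 + (-23.4) = -97.758.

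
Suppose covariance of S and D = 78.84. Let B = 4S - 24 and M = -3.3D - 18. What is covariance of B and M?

covariance of B and M = a·c·covariance of S and D = 4·(-3.3)·78.84 = -1040.688. Additive constants drop out.

covariance of B and M = -1040.688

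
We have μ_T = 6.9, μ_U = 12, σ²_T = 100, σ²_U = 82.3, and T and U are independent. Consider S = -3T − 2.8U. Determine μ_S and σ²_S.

μ_S = -54.3, σ²_S = 1545.232

μ_S = (-3)·μ_T + (-2.8)·μ_U = (-3)·6.9 + (-2.8)·12 = -54.3.
σ²_S = a²·σ²_T + b²·σ²_U + 2ab·Cov(T, U) with a = -3, b = -2.8.
Independence gives Cov(T, U) = 0.
= (-3)²·100 + (-2.8)²·82.3 + 2·(-3)·(-2.8)·0
= 900 + 645.232 + 0 = 1545.232.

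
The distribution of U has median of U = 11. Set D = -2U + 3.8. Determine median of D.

A linear map preserves order up to sign, so median of D = a·median of U + b = (-2)·11 + 3.8 = -18.2.

median of D = -18.2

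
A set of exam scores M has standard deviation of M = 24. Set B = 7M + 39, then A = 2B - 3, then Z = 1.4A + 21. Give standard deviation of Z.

standard deviation of B = |7|·24 = 168.
standard deviation of A = |2|·168 = 336.
standard deviation of Z = |1.4|·336 = 470.4.

standard deviation of Z = 470.4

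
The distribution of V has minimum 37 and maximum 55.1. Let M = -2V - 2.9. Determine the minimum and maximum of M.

min(M) = -113.1, max(M) = -76.9

a = -2 < 0, so order reverses: min(M) = a·max(V)+b = (-2)·55.1 + (-2.9) = -113.1; max(M) = a·min(V)+b = (-2)·37 + (-2.9) = -76.9.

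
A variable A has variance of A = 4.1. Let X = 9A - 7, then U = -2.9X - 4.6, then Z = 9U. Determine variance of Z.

variance of Z = 226229.841

variance of X = 9²·4.1 = 332.1.
variance of U = (-2.9)²·332.1 = 2792.961.
variance of Z = 9²·2792.961 = 226229.841.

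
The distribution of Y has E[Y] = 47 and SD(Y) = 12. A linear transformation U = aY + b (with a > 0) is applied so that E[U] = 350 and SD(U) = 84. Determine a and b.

SD(U) = a·SD(Y) (a > 0), so a = 84/12 = 7.
E[U] = a·E[Y] + b, so b = 350 − 7·47 = 21.

a = 7, b = 21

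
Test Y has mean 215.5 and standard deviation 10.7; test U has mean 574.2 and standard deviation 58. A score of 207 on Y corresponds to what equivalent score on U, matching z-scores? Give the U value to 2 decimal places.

U = 528.13

z = (207 − 215.5)/10.7 ≈ -0.7944.
U = 574.2 + z·58 = 574.2 + (207 − 215.5)·58/10.7 ≈ 528.13.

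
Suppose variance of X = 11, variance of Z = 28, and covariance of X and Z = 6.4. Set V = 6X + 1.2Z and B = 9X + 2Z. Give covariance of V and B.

By bilinearity, covariance of V and B = ac·variance of X + bd·variance of Z + (ad+bc)·covariance of X and Z, with a=6, b=1.2, c=9, d=2.
ac·variance of X = 6·9·11 = 594
bd·variance of Z = 1.2·2·28 = 67.2
(ad+bc)·covariance of X and Z = (22.8)·6.4 = 145.92
covariance of V and B = 594 + 67.2 + 145.92 = 807.12.

covariance of V and B = 807.12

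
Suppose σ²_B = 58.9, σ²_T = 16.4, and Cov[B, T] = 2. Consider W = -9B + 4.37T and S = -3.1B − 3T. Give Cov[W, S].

Cov[W, S] = 1455.212

By bilinearity, Cov[W, S] = ac·σ²_B + bd·σ²_T + (ad+bc)·Cov[B, T], with a=-9, b=4.37, c=-3.1, d=-3.
ac·σ²_B = (-9)·(-3.1)·58.9 = 1643.31
bd·σ²_T = 4.37·(-3)·16.4 = -215.004
(ad+bc)·Cov[B, T] = (13.453)·2 = 26.906
Cov[W, S] = 1643.31 + (-215.004) + 26.906 = 1455.212.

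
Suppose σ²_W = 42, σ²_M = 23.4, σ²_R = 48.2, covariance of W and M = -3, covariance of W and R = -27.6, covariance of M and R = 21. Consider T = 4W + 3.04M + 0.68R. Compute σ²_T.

σ²_T = a²·σ²_W + b²·σ²_M + c²·σ²_R + 2ab·covariance of W and M + 2ac·covariance of W and R + 2bc·covariance of M and R, with a = 4, b = 3.04, c = 0.68.
= 672 + 216.25344 + 22.28768 + (-72.96) + (-150.144) + 86.8224
= 774.25952.

σ²_T = 774.25952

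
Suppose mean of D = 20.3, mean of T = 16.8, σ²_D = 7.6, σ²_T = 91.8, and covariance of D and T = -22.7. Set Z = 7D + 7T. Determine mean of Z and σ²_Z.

mean of Z = 259.7, σ²_Z = 2646

mean of Z = 7·mean of D + 7·mean of T = 7·20.3 + 7·16.8 = 259.7.
σ²_Z = a²·σ²_D + b²·σ²_T + 2ab·covariance of D and T with a = 7, b = 7.
= 7²·7.6 + 7²·91.8 + 2·7·7·(-22.7)
= 372.4 + 4498.2 + (-2224.6) = 2646.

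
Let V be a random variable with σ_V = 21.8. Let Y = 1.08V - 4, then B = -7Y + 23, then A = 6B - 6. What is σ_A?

σ_A = 988.848

σ_Y = |1.08|·21.8 = 23.544.
σ_B = |-7|·23.544 = 164.808.
σ_A = |6|·164.808 = 988.848.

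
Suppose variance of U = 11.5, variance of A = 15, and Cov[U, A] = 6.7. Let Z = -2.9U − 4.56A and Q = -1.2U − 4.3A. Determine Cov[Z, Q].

Cov[Z, Q] = 454.3514

By bilinearity, Cov[Z, Q] = ac·variance of U + bd·variance of A + (ad+bc)·Cov[U, A], with a=-2.9, b=-4.56, c=-1.2, d=-4.3.
ac·variance of U = (-2.9)·(-1.2)·11.5 = 40.02
bd·variance of A = (-4.56)·(-4.3)·15 = 294.12
(ad+bc)·Cov[U, A] = (17.942)·6.7 = 120.2114
Cov[Z, Q] = 40.02 + 294.12 + 120.2114 = 454.3514.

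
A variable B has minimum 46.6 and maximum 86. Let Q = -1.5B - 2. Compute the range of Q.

Range of B = 86 − 46.6 = 39.4.
Range(Q) = |a|·Range(B) = |-1.5|·39.4 = 59.1.

Range(Q) = 59.1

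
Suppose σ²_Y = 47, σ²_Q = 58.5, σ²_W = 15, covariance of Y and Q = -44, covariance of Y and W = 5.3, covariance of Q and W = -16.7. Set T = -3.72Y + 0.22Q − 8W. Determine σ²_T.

σ²_T = 2059.4954

σ²_T = a²·σ²_Y + b²·σ²_Q + c²·σ²_W + 2ab·covariance of Y and Q + 2ac·covariance of Y and W + 2bc·covariance of Q and W, with a = -3.72, b = 0.22, c = -8.
= 650.4048 + 2.8314 + 960 + 72.0192 + 315.456 + 58.784
= 2059.4954.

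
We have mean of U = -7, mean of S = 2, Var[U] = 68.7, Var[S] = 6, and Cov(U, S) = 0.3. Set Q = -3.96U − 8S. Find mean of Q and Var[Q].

mean of Q = 11.72, Var[Q] = 1480.33392

mean of Q = (-3.96)·mean of U + (-8)·mean of S = (-3.96)·(-7) + (-8)·2 = 11.72.
Var[Q] = a²·Var[U] + b²·Var[S] + 2ab·Cov(U, S) with a = -3.96, b = -8.
= (-3.96)²·68.7 + (-8)²·6 + 2·(-3.96)·(-8)·0.3
= 1077.32592 + 384 + 19.008 = 1480.33392.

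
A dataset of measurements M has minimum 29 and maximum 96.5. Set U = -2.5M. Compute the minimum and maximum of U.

min(U) = -241.25, max(U) = -72.5

a = -2.5 < 0, so order reverses: min(U) = a·max(M)+b = (-2.5)·96.5 = -241.25; max(U) = a·min(M)+b = (-2.5)·29 = -72.5.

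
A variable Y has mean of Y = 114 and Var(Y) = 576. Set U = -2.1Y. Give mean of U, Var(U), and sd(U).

U = -2.1Y is linear with a = -2.1, b = 0.
mean of U = a·mean of Y + b = (-2.1)·114 = -239.4.
Var(U) = a²·Var(Y) = (-2.1)²·576 = 2540.16.
sd(Y) = √576 = 24.
sd(U) = |a|·sd(Y) = |-2.1|·24 = 50.4.

mean of U = -239.4, Var(U) = 2540.16, sd(U) = 50.4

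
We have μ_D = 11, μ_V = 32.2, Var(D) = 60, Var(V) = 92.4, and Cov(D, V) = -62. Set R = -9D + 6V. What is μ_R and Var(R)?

μ_R = 94.2, Var(R) = 14882.4

μ_R = (-9)·μ_D + 6·μ_V = (-9)·11 + 6·32.2 = 94.2.
Var(R) = a²·Var(D) + b²·Var(V) + 2ab·Cov(D, V) with a = -9, b = 6.
= (-9)²·60 + 6²·92.4 + 2·(-9)·6·(-62)
= 4860 + 3326.4 + 6696 = 14882.4.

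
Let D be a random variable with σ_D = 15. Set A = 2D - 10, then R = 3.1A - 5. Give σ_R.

σ_R = 93

σ_A = |2|·15 = 30.
σ_R = |3.1|·30 = 93.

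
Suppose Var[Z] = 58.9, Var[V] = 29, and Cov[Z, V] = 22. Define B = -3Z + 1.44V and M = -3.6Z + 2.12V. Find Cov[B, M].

By bilinearity, Cov[B, M] = ac·Var[Z] + bd·Var[V] + (ad+bc)·Cov[Z, V], with a=-3, b=1.44, c=-3.6, d=2.12.
ac·Var[Z] = (-3)·(-3.6)·58.9 = 636.12
bd·Var[V] = 1.44·2.12·29 = 88.5312
(ad+bc)·Cov[Z, V] = (-11.544)·22 = -253.968
Cov[B, M] = 636.12 + 88.5312 + (-253.968) = 470.6832.

Cov[B, M] = 470.6832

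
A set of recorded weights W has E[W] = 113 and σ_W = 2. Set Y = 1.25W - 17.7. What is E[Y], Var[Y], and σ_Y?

Y = 1.25W - 17.7 is linear with a = 1.25, b = -17.7.
E[Y] = a·E[W] + b = 1.25·113 + (-17.7) = 123.55.
Var[W] = 2² = 4.
Var[Y] = a²·Var[W] = 1.25²·4 = 6.25 (the additive constant -17.7 does not affect variance).
σ_Y = |a|·σ_W = |1.25|·2 = 2.5.

E[Y] = 123.55, Var[Y] = 6.25, σ_Y = 2.5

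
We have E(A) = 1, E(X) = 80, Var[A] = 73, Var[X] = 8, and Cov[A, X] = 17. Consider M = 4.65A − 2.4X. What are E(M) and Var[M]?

E(M) = 4.65·E(A) + (-2.4)·E(X) = 4.65·1 + (-2.4)·80 = -187.35.
Var[M] = a²·Var[A] + b²·Var[X] + 2ab·Cov[A, X] with a = 4.65, b = -2.4.
= 4.65²·73 + (-2.4)²·8 + 2·4.65·(-2.4)·17
= 1578.4425 + 46.08 + (-379.44) = 1245.0825.

E(M) = -187.35, Var[M] = 1245.0825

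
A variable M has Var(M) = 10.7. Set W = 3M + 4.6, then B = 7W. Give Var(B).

Var(B) = 4718.7

Var(W) = 3²·10.7 = 96.3.
Var(B) = 7²·96.3 = 4718.7.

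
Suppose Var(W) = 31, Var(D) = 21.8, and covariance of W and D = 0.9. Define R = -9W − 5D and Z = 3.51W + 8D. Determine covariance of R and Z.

By bilinearity, covariance of R and Z = ac·Var(W) + bd·Var(D) + (ad+bc)·covariance of W and D, with a=-9, b=-5, c=3.51, d=8.
ac·Var(W) = (-9)·3.51·31 = -979.29
bd·Var(D) = (-5)·8·21.8 = -872
(ad+bc)·covariance of W and D = (-89.55)·0.9 = -80.595
covariance of R and Z = -979.29 + (-872) + (-80.595) = -1931.885.

covariance of R and Z = -1931.885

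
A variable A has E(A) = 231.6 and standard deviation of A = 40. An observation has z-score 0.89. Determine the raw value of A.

A = E(A) + z·standard deviation of A = 231.6 + 0.89·40 = 267.2.

A = 267.2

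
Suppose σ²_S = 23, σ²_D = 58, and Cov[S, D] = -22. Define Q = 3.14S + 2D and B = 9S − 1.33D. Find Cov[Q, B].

By bilinearity, Cov[Q, B] = ac·σ²_S + bd·σ²_D + (ad+bc)·Cov[S, D], with a=3.14, b=2, c=9, d=-1.33.
ac·σ²_S = 3.14·9·23 = 649.98
bd·σ²_D = 2·(-1.33)·58 = -154.28
(ad+bc)·Cov[S, D] = (13.8238)·(-22) = -304.1236
Cov[Q, B] = 649.98 + (-154.28) + (-304.1236) = 191.5764.

Cov[Q, B] = 191.5764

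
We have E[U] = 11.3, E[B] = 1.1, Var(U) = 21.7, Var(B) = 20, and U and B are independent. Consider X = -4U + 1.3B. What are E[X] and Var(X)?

E[X] = -43.77, Var(X) = 381

E[X] = (-4)·E[U] + 1.3·E[B] = (-4)·11.3 + 1.3·1.1 = -43.77.
Var(X) = a²·Var(U) + b²·Var(B) + 2ab·Cov(U, B) with a = -4, b = 1.3.
Independence gives Cov(U, B) = 0.
= (-4)²·21.7 + 1.3²·20 + 2·(-4)·1.3·0
= 347.2 + 33.8 + 0 = 381.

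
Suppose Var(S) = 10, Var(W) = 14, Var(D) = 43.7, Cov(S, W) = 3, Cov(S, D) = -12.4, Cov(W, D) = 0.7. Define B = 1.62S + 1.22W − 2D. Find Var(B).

Var(B) = 310.676

Var(B) = a²·Var(S) + b²·Var(W) + c²·Var(D) + 2ab·Cov(S, W) + 2ac·Cov(S, D) + 2bc·Cov(W, D), with a = 1.62, b = 1.22, c = -2.
= 26.244 + 20.8376 + 174.8 + 11.8584 + 80.352 + (-3.416)
= 310.676.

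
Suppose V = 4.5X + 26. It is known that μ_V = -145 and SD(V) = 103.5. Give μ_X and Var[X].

From V = 4.5X + 26: μ_V = a·μ_X + b, so μ_X = (μ_V − b)/a = (-145 − 26)/4.5 = -38.
Var[V] = 103.5² = 10712.25.
Var[V] = a²·Var[X], so Var[X] = 10712.25/4.5² = 529.

μ_X = -38, Var[X] = 529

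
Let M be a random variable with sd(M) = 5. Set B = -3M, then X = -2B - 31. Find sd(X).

sd(B) = |-3|·5 = 15.
sd(X) = |-2|·15 = 30.

sd(X) = 30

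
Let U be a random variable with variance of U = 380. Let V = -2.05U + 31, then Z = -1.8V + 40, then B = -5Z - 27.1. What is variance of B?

variance of V = (-2.05)²·380 = 1596.95.
variance of Z = (-1.8)²·1596.95 = 5174.118.
variance of B = (-5)²·5174.118 = 129352.95.

variance of B = 129352.95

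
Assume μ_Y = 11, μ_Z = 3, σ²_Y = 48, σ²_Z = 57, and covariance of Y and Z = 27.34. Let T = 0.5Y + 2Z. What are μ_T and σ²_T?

μ_T = 0.5·μ_Y + 2·μ_Z = 0.5·11 + 2·3 = 11.5.
σ²_T = a²·σ²_Y + b²·σ²_Z + 2ab·covariance of Y and Z with a = 0.5, b = 2.
= 0.5²·48 + 2²·57 + 2·0.5·2·27.34
= 12 + 228 + 54.68 = 294.68.

μ_T = 11.5, σ²_T = 294.68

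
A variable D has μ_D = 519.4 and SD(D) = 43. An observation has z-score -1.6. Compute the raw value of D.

D = 450.6

D = μ_D + z·SD(D) = 519.4 + (-1.6)·43 = 450.6.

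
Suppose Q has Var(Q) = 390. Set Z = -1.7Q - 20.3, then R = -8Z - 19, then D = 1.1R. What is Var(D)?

Var(Z) = (-1.7)²·390 = 1127.1.
Var(R) = (-8)²·1127.1 = 72134.4.
Var(D) = 1.1²·72134.4 = 87282.624.

Var(D) = 87282.624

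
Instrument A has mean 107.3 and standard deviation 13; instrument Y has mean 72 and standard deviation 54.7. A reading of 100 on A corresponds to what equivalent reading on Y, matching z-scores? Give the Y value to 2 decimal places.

z = (100 − 107.3)/13 ≈ -0.5615.
Y = 72 + z·54.7 = 72 + (100 − 107.3)·54.7/13 ≈ 41.28.

Y = 41.28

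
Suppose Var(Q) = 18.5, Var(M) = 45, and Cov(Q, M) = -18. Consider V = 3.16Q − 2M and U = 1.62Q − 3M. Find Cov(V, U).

Cov(V, U) = 593.6652

By bilinearity, Cov(V, U) = ac·Var(Q) + bd·Var(M) + (ad+bc)·Cov(Q, M), with a=3.16, b=-2, c=1.62, d=-3.
ac·Var(Q) = 3.16·1.62·18.5 = 94.7052
bd·Var(M) = (-2)·(-3)·45 = 270
(ad+bc)·Cov(Q, M) = (-12.72)·(-18) = 228.96
Cov(V, U) = 94.7052 + 270 + 228.96 = 593.6652.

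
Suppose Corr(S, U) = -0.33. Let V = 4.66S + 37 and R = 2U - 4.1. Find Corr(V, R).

Linear rescalings preserve correlation up to sign; here the slopes 4.66 and 2 have the same sign, so Corr(V, R) = Corr(S, U) = -0.33.

Corr(V, R) = -0.33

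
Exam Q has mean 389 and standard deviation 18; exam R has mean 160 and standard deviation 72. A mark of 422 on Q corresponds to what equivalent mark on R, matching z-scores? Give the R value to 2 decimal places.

R = 292.00

z = (422 − 389)/18 ≈ 1.8333.
R = 160 + z·72 = 160 + (422 − 389)·72/18 = 292.00.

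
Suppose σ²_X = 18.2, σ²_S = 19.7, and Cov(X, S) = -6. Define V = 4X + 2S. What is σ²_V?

σ²_V = a²·σ²_X + b²·σ²_S + 2ab·Cov(X, S) with a = 4, b = 2.
= 4²·18.2 + 2²·19.7 + 2·4·2·(-6)
= 291.2 + 78.8 + (-96) = 274.

σ²_V = 274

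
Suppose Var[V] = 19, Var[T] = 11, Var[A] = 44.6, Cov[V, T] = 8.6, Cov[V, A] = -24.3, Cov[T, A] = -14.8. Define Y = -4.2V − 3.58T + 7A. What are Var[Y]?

Var[Y] = 5090.7756

Var[Y] = a²·Var[V] + b²·Var[T] + c²·Var[A] + 2ab·Cov[V, T] + 2ac·Cov[V, A] + 2bc·Cov[T, A], with a = -4.2, b = -3.58, c = 7.
= 335.16 + 140.9804 + 2185.4 + 258.6192 + 1428.84 + 741.776
= 5090.7756.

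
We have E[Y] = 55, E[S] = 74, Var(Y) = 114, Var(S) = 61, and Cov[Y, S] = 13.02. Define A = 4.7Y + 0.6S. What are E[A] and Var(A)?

E[A] = 4.7·E[Y] + 0.6·E[S] = 4.7·55 + 0.6·74 = 302.9.
Var(A) = a²·Var(Y) + b²·Var(S) + 2ab·Cov[Y, S] with a = 4.7, b = 0.6.
= 4.7²·114 + 0.6²·61 + 2·4.7·0.6·13.02
= 2518.26 + 21.96 + 73.4328 = 2613.6528.

E[A] = 302.9, Var(A) = 2613.6528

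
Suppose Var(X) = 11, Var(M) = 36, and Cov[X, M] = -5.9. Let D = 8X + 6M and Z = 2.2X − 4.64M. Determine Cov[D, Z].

Cov[D, Z] = -667.512

By bilinearity, Cov[D, Z] = ac·Var(X) + bd·Var(M) + (ad+bc)·Cov[X, M], with a=8, b=6, c=2.2, d=-4.64.
ac·Var(X) = 8·2.2·11 = 193.6
bd·Var(M) = 6·(-4.64)·36 = -1002.24
(ad+bc)·Cov[X, M] = (-23.92)·(-5.9) = 141.128
Cov[D, Z] = 193.6 + (-1002.24) + 141.128 = -667.512.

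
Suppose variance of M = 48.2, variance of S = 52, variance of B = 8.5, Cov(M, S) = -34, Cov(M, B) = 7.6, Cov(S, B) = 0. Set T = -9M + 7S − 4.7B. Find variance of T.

variance of T = a²·variance of M + b²·variance of S + c²·variance of B + 2ab·Cov(M, S) + 2ac·Cov(M, B) + 2bc·Cov(S, B), with a = -9, b = 7, c = -4.7.
= 3904.2 + 2548 + 187.765 + 4284 + 642.96 + 0
= 11566.925.

variance of T = 11566.925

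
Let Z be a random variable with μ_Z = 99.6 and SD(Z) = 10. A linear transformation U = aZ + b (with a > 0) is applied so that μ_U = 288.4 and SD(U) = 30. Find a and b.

a = 3, b = -10.4

SD(U) = a·SD(Z) (a > 0), so a = 30/10 = 3.
μ_U = a·μ_Z + b, so b = 288.4 − 3·99.6 = -10.4.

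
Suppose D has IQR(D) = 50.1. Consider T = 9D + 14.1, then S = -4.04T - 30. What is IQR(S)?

IQR(T) = |9|·50.1 = 450.9.
IQR(S) = |-4.04|·450.9 = 1821.636.

IQR(S) = 1821.636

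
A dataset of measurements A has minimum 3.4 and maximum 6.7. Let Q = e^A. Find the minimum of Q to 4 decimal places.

min(Q) = 29.9641

e^A is increasing on this domain, so min(Q) comes from min(A) = 3.4: min(Q) = exp(3.4) ≈ 29.9641.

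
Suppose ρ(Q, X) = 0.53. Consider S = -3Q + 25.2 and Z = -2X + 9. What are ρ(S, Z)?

ρ(S, Z) = 0.53

Linear rescalings preserve correlation up to sign; here the slopes -3 and -2 have the same sign, so ρ(S, Z) = ρ(Q, X) = 0.53.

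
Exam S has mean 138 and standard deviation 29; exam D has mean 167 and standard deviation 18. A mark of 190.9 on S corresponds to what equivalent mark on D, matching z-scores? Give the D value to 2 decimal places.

z = (190.9 − 138)/29 ≈ 1.8241.
D = 167 + z·18 = 167 + (190.9 − 138)·18/29 ≈ 199.83.

D = 199.83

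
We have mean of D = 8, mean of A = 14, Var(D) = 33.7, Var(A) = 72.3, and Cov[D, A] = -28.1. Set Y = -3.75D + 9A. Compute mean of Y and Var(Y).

mean of Y = (-3.75)·mean of D + 9·mean of A = (-3.75)·8 + 9·14 = 96.
Var(Y) = a²·Var(D) + b²·Var(A) + 2ab·Cov[D, A] with a = -3.75, b = 9.
= (-3.75)²·33.7 + 9²·72.3 + 2·(-3.75)·9·(-28.1)
= 473.90625 + 5856.3 + 1896.75 = 8226.95625.

mean of Y = 96, Var(Y) = 8226.95625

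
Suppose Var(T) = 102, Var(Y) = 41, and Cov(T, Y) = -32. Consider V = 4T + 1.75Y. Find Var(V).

Var(V) = a²·Var(T) + b²·Var(Y) + 2ab·Cov(T, Y) with a = 4, b = 1.75.
= 4²·102 + 1.75²·41 + 2·4·1.75·(-32)
= 1632 + 125.5625 + (-448) = 1309.5625.

Var(V) = 1309.5625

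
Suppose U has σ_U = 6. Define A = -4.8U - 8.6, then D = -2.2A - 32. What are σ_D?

σ_A = |-4.8|·6 = 28.8.
σ_D = |-2.2|·28.8 = 63.36.

σ_D = 63.36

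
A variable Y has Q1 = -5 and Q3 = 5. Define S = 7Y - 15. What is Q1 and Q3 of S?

Q1(S) = -50, Q3(S) = 20

a = 7 > 0: Q1(S) = a·Q1(Y)+b = -50, Q3(S) = a·Q3(Y)+b = 20.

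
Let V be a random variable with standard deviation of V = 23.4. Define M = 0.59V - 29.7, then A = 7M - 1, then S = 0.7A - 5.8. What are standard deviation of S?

standard deviation of S = 67.6494

standard deviation of M = |0.59|·23.4 = 13.806.
standard deviation of A = |7|·13.806 = 96.642.
standard deviation of S = |0.7|·96.642 = 67.6494.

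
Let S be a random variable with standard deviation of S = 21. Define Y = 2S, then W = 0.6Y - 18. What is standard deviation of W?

standard deviation of W = 25.2

standard deviation of Y = |2|·21 = 42.
standard deviation of W = |0.6|·42 = 25.2.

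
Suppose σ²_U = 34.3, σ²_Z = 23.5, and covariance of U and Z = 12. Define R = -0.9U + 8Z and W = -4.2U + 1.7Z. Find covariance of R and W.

By bilinearity, covariance of R and W = ac·σ²_U + bd·σ²_Z + (ad+bc)·covariance of U and Z, with a=-0.9, b=8, c=-4.2, d=1.7.
ac·σ²_U = (-0.9)·(-4.2)·34.3 = 129.654
bd·σ²_Z = 8·1.7·23.5 = 319.6
(ad+bc)·covariance of U and Z = (-35.13)·12 = -421.56
covariance of R and W = 129.654 + 319.6 + (-421.56) = 27.694.

covariance of R and W = 27.694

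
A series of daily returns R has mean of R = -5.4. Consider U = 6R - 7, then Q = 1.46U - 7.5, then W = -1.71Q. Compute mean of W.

mean of U = 6·(-5.4) + (-7) = -39.4.
mean of Q = 1.46·(-39.4) + (-7.5) = -65.024.
mean of W = (-1.71)·(-65.024) = 111.19104.

mean of W = 111.19104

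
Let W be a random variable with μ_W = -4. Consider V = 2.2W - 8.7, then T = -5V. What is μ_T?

μ_T = 87.5

μ_V = 2.2·(-4) + (-8.7) = -17.5.
μ_T = (-5)·(-17.5) = 87.5.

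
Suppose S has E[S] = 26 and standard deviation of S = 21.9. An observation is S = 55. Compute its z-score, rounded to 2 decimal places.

z = 1.32

z = (S − E[S]) / standard deviation of S = (55 − 26) / 21.9 ≈ 1.32.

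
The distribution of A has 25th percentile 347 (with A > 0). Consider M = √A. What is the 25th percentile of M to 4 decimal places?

√A is increasing, so P_{25}(M) = g(P_{25}(A)) ≈ 18.6279.

25th percentile of M = 18.6279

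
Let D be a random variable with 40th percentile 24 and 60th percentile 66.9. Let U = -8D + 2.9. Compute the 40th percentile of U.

Since a = -8 < 0 the transformation is decreasing, reversing order: the 40th percentile of U corresponds to the 60th percentile of D.
So P_{40}(U) = a·P_{60}(D) + b = (-8)·66.9 + 2.9 = -532.3.

40th percentile of U = -532.3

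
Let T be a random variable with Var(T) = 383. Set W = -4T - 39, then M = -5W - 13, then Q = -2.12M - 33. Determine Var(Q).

Var(W) = (-4)²·383 = 6128.
Var(M) = (-5)²·6128 = 153200.
Var(Q) = (-2.12)²·153200 = 688542.08.

Var(Q) = 688542.08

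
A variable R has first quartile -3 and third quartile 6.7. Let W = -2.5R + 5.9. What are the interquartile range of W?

IQR of R = Q3 − Q1 = 6.7 − (-3) = 9.7.
Under W = aR + b, IQR(W) = |a|·IQR(R) = |-2.5|·9.7 = 24.25 (shifts cancel; spread scales by |a|).

IQR(W) = 24.25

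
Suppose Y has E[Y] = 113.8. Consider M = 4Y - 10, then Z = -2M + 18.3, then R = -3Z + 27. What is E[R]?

E[R] = 2643.3

E[M] = 4·113.8 + (-10) = 445.2.
E[Z] = (-2)·445.2 + 18.3 = -872.1.
E[R] = (-3)·(-872.1) + 27 = 2643.3.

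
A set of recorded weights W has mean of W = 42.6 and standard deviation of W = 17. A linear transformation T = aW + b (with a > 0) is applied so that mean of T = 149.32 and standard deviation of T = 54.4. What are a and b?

a = 3.2, b = 13

standard deviation of T = a·standard deviation of W (a > 0), so a = 54.4/17 = 3.2.
mean of T = a·mean of W + b, so b = 149.32 − 3.2·42.6 = 13.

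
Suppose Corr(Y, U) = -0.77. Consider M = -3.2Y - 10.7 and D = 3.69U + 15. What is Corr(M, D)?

Linear rescalings preserve |correlation|; the slopes -3.2 and 3.69 have opposite signs, so the correlation flips sign: Corr(M, D) = −Corr(Y, U) = 0.77.

Corr(M, D) = 0.77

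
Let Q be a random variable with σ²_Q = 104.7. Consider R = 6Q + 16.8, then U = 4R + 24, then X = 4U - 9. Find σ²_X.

σ²_R = 6²·104.7 = 3769.2.
σ²_U = 4²·3769.2 = 60307.2.
σ²_X = 4²·60307.2 = 964915.2.

σ²_X = 964915.2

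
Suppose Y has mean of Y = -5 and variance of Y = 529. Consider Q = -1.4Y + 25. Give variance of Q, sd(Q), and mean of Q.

Q = -1.4Y + 25 is linear with a = -1.4, b = 25.
variance of Q = a²·variance of Y = (-1.4)²·529 = 1036.84 (the additive constant 25 does not affect variance).
sd(Y) = √529 = 23.
sd(Q) = |a|·sd(Y) = |-1.4|·23 = 32.2.
mean of Q = a·mean of Y + b = (-1.4)·(-5) + 25 = 32.

variance of Q = 1036.84, sd(Q) = 32.2, mean of Q = 32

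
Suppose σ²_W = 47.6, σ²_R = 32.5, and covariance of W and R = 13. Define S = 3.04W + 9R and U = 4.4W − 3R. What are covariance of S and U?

By bilinearity, covariance of S and U = ac·σ²_W + bd·σ²_R + (ad+bc)·covariance of W and R, with a=3.04, b=9, c=4.4, d=-3.
ac·σ²_W = 3.04·4.4·47.6 = 636.6976
bd·σ²_R = 9·(-3)·32.5 = -877.5
(ad+bc)·covariance of W and R = (30.48)·13 = 396.24
covariance of S and U = 636.6976 + (-877.5) + 396.24 = 155.4376.

covariance of S and U = 155.4376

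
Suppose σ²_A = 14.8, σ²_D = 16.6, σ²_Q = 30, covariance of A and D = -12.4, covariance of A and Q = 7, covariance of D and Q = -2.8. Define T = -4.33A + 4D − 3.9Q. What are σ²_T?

σ²_T = a²·σ²_A + b²·σ²_D + c²·σ²_Q + 2ab·covariance of A and D + 2ac·covariance of A and Q + 2bc·covariance of D and Q, with a = -4.33, b = 4, c = -3.9.
= 277.48372 + 265.6 + 456.3 + 429.536 + 236.418 + 87.36
= 1752.69772.

σ²_T = 1752.69772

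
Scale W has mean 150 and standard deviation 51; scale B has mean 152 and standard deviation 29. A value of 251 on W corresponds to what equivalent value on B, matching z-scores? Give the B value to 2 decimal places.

B = 209.43

z = (251 − 150)/51 ≈ 1.9804.
B = 152 + z·29 = 152 + (251 − 150)·29/51 ≈ 209.43.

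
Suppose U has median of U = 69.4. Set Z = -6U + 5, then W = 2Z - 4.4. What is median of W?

median of W = -827.2

median of Z = (-6)·69.4 + 5 = -411.4.
median of W = 2·(-411.4) + (-4.4) = -827.2.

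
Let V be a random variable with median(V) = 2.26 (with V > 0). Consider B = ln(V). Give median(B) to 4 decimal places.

ln(V) is monotone on this domain, so median(B) = ln(2.26) ≈ 0.8154.

median(B) = 0.8154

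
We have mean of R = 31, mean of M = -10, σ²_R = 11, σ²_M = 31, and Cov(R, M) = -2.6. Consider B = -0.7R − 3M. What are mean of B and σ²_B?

mean of B = (-0.7)·mean of R + (-3)·mean of M = (-0.7)·31 + (-3)·(-10) = 8.3.
σ²_B = a²·σ²_R + b²·σ²_M + 2ab·Cov(R, M) with a = -0.7, b = -3.
= (-0.7)²·11 + (-3)²·31 + 2·(-0.7)·(-3)·(-2.6)
= 5.39 + 279 + (-10.92) = 273.47.

mean of B = 8.3, σ²_B = 273.47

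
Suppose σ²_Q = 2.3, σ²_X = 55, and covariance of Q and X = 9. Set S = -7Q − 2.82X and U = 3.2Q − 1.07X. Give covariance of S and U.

covariance of S and U = 100.631

By bilinearity, covariance of S and U = ac·σ²_Q + bd·σ²_X + (ad+bc)·covariance of Q and X, with a=-7, b=-2.82, c=3.2, d=-1.07.
ac·σ²_Q = (-7)·3.2·2.3 = -51.52
bd·σ²_X = (-2.82)·(-1.07)·55 = 165.957
(ad+bc)·covariance of Q and X = (-1.534)·9 = -13.806
covariance of S and U = -51.52 + 165.957 + (-13.806) = 100.631.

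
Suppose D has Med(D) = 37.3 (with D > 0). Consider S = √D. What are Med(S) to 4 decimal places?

√D is monotone on this domain, so Med(S) = √(37.3) ≈ 6.1074.

Med(S) = 6.1074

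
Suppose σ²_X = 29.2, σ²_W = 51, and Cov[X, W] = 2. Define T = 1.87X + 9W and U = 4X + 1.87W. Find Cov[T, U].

Cov[T, U] = 1155.7398

By bilinearity, Cov[T, U] = ac·σ²_X + bd·σ²_W + (ad+bc)·Cov[X, W], with a=1.87, b=9, c=4, d=1.87.
ac·σ²_X = 1.87·4·29.2 = 218.416
bd·σ²_W = 9·1.87·51 = 858.33
(ad+bc)·Cov[X, W] = (39.4969)·2 = 78.9938
Cov[T, U] = 218.416 + 858.33 + 78.9938 = 1155.7398.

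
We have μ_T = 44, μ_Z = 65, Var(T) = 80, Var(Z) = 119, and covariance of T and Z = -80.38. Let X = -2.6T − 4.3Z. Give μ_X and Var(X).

μ_X = -393.9, Var(X) = 943.8132

μ_X = (-2.6)·μ_T + (-4.3)·μ_Z = (-2.6)·44 + (-4.3)·65 = -393.9.
Var(X) = a²·Var(T) + b²·Var(Z) + 2ab·covariance of T and Z with a = -2.6, b = -4.3.
= (-2.6)²·80 + (-4.3)²·119 + 2·(-2.6)·(-4.3)·(-80.38)
= 540.8 + 2200.31 + (-1797.2968) = 943.8132.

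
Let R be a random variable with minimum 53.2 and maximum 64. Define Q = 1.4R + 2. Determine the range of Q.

Range of R = 64 − 53.2 = 10.8.
Range(Q) = |a|·Range(R) = |1.4|·10.8 = 15.12.

Range(Q) = 15.12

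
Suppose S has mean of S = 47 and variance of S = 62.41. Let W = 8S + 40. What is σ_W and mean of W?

σ_W = 63.2, mean of W = 416

W = 8S + 40 is linear with a = 8, b = 40.
σ_S = √62.41 = 7.9.
σ_W = |a|·σ_S = |8|·7.9 = 63.2.
mean of W = a·mean of S + b = 8·47 + 40 = 416.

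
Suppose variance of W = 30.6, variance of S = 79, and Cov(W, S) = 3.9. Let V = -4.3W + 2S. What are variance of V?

variance of V = 814.714

variance of V = a²·variance of W + b²·variance of S + 2ab·Cov(W, S) with a = -4.3, b = 2.
= (-4.3)²·30.6 + 2²·79 + 2·(-4.3)·2·3.9
= 565.794 + 316 + (-67.08) = 814.714.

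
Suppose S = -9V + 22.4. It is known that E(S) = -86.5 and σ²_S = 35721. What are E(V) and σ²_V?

E(V) = 12.1, σ²_V = 441

From S = -9V + 22.4: E(S) = a·E(V) + b, so E(V) = (E(S) − b)/a = (-86.5 − 22.4)/(-9) = 12.1.
σ²_S = a²·σ²_V, so σ²_V = 35721/(-9)² = 441.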